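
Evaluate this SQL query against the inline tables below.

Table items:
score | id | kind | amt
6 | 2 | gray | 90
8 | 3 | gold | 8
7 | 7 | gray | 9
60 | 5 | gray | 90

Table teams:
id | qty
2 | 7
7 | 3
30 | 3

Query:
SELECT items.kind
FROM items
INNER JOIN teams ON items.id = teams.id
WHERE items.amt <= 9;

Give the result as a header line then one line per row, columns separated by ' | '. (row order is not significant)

== RESULT ==
items.kind
gray

Derivation:
After JOIN teams (2 rows):
items.score | items.id | items.kind | items.amt | teams.id | teams.qty
6 | 2 | gray | 90 | 2 | 7
7 | 7 | gray | 9 | 7 | 3
After WHERE (1 rows):
items.score | items.id | items.kind | items.amt | teams.id | teams.qty
7 | 7 | gray | 9 | 7 | 3
After SELECT (1 rows):
items.kind
gray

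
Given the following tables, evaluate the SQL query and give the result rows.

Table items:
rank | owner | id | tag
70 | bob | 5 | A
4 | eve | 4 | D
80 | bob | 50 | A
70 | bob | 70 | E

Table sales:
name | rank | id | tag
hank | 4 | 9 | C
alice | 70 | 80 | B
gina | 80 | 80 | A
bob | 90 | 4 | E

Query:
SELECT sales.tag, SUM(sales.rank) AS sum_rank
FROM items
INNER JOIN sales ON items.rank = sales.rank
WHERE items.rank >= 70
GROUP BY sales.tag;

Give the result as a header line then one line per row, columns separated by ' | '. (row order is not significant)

== RESULT ==
sales.tag | sum_rank
B | 140
A | 80

Derivation:
After JOIN sales (4 rows):
items.rank | items.owner | items.id | items.tag | sales.name | sales.rank | sales.id | sales.tag
70 | bob | 5 | A | alice | 70 | 80 | B
4 | eve | 4 | D | hank | 4 | 9 | C
80 | bob | 50 | A | gina | 80 | 80 | A
70 | bob | 70 | E | alice | 70 | 80 | B
After WHERE (3 rows):
items.rank | items.owner | items.id | items.tag | sales.name | sales.rank | sales.id | sales.tag
70 | bob | 5 | A | alice | 70 | 80 | B
80 | bob | 50 | A | gina | 80 | 80 | A
70 | bob | 70 | E | alice | 70 | 80 | B
After GROUP BY (2 rows):
sales.tag | sum_rank
B | 140
A | 80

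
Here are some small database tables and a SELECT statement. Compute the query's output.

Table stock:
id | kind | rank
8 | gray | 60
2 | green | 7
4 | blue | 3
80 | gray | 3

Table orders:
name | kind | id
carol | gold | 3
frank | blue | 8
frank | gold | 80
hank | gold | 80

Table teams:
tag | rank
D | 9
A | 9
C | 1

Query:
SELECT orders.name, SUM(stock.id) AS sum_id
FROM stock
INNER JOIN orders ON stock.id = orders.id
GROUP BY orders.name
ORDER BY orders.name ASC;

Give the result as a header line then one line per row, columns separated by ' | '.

== RESULT ==
orders.name | sum_id
frank | 88
hank | 80

Derivation:
After JOIN orders (3 rows):
stock.id | stock.kind | stock.rank | orders.name | orders.kind | orders.id
8 | gray | 60 | frank | blue | 8
80 | gray | 3 | frank | gold | 80
80 | gray | 3 | hank | gold | 80
After GROUP BY (2 rows):
orders.name | sum_id
frank | 88
hank | 80
After ORDER BY (2 rows):
orders.name | sum_id
frank | 88
hank | 80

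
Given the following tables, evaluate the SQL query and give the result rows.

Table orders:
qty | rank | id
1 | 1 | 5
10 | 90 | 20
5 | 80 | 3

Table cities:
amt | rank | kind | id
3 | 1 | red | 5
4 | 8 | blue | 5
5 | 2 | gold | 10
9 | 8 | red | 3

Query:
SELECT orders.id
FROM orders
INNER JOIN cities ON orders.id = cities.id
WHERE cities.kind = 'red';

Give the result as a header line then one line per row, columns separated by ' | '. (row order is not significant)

== RESULT ==
orders.id
5
3

Derivation:
After JOIN cities (3 rows):
orders.qty | orders.rank | orders.id | cities.amt | cities.rank | cities.kind | cities.id
1 | 1 | 5 | 3 | 1 | red | 5
1 | 1 | 5 | 4 | 8 | blue | 5
5 | 80 | 3 | 9 | 8 | red | 3
After WHERE (2 rows):
orders.qty | orders.rank | orders.id | cities.amt | cities.rank | cities.kind | cities.id
1 | 1 | 5 | 3 | 1 | red | 5
5 | 80 | 3 | 9 | 8 | red | 3
After SELECT (2 rows):
orders.id
5
3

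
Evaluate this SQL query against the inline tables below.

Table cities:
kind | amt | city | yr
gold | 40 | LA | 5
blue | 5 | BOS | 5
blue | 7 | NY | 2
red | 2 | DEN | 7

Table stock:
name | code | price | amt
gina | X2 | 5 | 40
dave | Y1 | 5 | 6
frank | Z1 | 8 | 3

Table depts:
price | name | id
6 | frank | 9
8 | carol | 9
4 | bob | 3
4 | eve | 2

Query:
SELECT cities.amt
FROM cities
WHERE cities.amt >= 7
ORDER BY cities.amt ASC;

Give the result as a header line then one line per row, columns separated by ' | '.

After WHERE (2 rows):
cities.kind | cities.amt | cities.city | cities.yr
gold | 40 | LA | 5
blue | 7 | NY | 2
After SELECT (2 rows):
cities.amt
40
7
After ORDER BY (2 rows):
cities.amt
7
40

== RESULT ==
cities.amt
7
40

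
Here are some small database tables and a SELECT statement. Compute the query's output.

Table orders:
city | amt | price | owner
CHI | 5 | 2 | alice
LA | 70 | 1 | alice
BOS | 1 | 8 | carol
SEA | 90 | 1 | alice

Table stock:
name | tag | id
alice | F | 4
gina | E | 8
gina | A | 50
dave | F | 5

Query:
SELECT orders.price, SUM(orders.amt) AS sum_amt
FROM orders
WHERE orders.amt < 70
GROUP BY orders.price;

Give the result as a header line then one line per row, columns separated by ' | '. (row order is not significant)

After WHERE (2 rows):
orders.city | orders.amt | orders.price | orders.owner
CHI | 5 | 2 | alice
BOS | 1 | 8 | carol
After GROUP BY (2 rows):
orders.price | sum_amt
2 | 5
8 | 1

== RESULT ==
orders.price | sum_amt
2 | 5
8 | 1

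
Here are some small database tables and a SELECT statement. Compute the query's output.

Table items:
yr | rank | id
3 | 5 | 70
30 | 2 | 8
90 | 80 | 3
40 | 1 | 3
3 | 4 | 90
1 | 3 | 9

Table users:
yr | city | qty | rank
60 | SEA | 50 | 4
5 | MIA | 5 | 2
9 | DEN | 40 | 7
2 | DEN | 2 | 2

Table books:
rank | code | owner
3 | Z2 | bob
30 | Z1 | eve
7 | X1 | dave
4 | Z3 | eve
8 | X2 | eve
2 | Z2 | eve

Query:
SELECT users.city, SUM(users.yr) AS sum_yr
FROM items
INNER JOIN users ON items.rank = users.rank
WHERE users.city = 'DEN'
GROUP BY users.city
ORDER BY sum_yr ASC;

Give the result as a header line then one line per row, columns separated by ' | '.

After JOIN users (3 rows):
items.yr | items.rank | items.id | users.yr | users.city | users.qty | users.rank
30 | 2 | 8 | 5 | MIA | 5 | 2
30 | 2 | 8 | 2 | DEN | 2 | 2
3 | 4 | 90 | 60 | SEA | 50 | 4
After WHERE (1 rows):
items.yr | items.rank | items.id | users.yr | users.city | users.qty | users.rank
30 | 2 | 8 | 2 | DEN | 2 | 2
After GROUP BY (1 rows):
users.city | sum_yr
DEN | 2
After ORDER BY (1 rows):
users.city | sum_yr
DEN | 2

== RESULT ==
users.city | sum_yr
DEN | 2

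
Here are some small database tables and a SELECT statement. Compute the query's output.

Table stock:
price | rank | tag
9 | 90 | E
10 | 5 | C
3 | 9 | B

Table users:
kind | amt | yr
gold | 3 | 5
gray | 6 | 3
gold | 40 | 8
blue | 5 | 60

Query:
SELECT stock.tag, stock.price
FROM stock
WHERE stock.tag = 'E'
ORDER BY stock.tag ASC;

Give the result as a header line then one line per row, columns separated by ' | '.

After WHERE (1 rows):
stock.price | stock.rank | stock.tag
9 | 90 | E
After SELECT (1 rows):
stock.tag | stock.price
E | 9
After ORDER BY (1 rows):
stock.tag | stock.price
E | 9

== RESULT ==
stock.tag | stock.price
E | 9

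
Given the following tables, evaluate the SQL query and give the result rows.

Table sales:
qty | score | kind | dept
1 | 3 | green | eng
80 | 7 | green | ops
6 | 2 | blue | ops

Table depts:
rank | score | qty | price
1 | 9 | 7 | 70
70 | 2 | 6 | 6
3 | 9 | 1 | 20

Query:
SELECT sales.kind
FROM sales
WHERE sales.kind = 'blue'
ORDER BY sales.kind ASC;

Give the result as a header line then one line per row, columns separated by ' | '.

After WHERE (1 rows):
sales.qty | sales.score | sales.kind | sales.dept
6 | 2 | blue | ops
After SELECT (1 rows):
sales.kind
blue
After ORDER BY (1 rows):
sales.kind
blue

== RESULT ==
sales.kind
blue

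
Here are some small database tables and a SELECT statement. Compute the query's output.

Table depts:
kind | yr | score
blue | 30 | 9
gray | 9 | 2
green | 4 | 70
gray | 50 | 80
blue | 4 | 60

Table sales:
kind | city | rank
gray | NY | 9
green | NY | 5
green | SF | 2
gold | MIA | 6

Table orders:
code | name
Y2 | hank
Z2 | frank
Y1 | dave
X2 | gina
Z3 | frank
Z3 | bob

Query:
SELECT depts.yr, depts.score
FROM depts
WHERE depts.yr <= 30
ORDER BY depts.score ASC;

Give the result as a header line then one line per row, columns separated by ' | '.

After WHERE (4 rows):
depts.kind | depts.yr | depts.score
blue | 30 | 9
gray | 9 | 2
green | 4 | 70
blue | 4 | 60
After SELECT (4 rows):
depts.yr | depts.score
30 | 9
9 | 2
4 | 70
4 | 60
After ORDER BY (4 rows):
depts.yr | depts.score
9 | 2
30 | 9
4 | 60
4 | 70

== RESULT ==
depts.yr | depts.score
9 | 2
30 | 9
4 | 60
4 | 70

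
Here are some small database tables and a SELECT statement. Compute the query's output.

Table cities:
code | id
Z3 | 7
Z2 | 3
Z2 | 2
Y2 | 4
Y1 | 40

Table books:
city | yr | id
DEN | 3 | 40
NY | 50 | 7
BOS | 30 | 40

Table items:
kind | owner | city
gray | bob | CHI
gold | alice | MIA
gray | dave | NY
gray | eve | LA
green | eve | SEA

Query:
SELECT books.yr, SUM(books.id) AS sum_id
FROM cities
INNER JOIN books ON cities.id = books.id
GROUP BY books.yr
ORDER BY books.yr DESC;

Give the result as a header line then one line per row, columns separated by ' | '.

== RESULT ==
books.yr | sum_id
50 | 7
30 | 40
3 | 40

Derivation:
After JOIN books (3 rows):
cities.code | cities.id | books.city | books.yr | books.id
Z3 | 7 | NY | 50 | 7
Y1 | 40 | DEN | 3 | 40
Y1 | 40 | BOS | 30 | 40
After GROUP BY (3 rows):
books.yr | sum_id
50 | 7
3 | 40
30 | 40
After ORDER BY (3 rows):
books.yr | sum_id
50 | 7
30 | 40
3 | 40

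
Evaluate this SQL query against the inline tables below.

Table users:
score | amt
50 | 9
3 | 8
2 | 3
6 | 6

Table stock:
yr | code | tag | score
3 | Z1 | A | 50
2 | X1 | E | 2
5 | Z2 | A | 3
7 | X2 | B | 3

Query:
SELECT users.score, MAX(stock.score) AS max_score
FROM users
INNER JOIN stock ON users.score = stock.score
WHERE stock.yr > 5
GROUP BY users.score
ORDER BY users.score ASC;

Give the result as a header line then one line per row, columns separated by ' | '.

== RESULT ==
users.score | max_score
3 | 3

Derivation:
After JOIN stock (4 rows):
users.score | users.amt | stock.yr | stock.code | stock.tag | stock.score
50 | 9 | 3 | Z1 | A | 50
3 | 8 | 5 | Z2 | A | 3
3 | 8 | 7 | X2 | B | 3
2 | 3 | 2 | X1 | E | 2
After WHERE (1 rows):
users.score | users.amt | stock.yr | stock.code | stock.tag | stock.score
3 | 8 | 7 | X2 | B | 3
After GROUP BY (1 rows):
users.score | max_score
3 | 3
After ORDER BY (1 rows):
users.score | max_score
3 | 3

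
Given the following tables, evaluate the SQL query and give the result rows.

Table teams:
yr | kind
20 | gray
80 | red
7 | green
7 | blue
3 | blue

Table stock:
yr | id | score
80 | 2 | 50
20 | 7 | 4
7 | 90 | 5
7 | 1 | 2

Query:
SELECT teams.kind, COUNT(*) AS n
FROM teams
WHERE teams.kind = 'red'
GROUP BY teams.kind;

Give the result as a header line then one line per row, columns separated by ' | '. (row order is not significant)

After WHERE (1 rows):
teams.yr | teams.kind
80 | red
After GROUP BY (1 rows):
teams.kind | n
red | 1

== RESULT ==
teams.kind | n
red | 1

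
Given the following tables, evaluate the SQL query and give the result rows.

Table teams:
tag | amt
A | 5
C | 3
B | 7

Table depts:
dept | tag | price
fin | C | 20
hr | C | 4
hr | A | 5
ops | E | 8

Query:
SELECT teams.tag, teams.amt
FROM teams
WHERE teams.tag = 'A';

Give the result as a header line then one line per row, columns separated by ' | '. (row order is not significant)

== RESULT ==
teams.tag | teams.amt
A | 5

Derivation:
After WHERE (1 rows):
teams.tag | teams.amt
A | 5
After SELECT (1 rows):
teams.tag | teams.amt
A | 5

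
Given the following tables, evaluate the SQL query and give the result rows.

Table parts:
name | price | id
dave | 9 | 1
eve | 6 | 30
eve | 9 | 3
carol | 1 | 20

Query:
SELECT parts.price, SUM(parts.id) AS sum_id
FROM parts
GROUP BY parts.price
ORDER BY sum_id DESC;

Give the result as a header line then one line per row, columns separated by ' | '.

After GROUP BY (3 rows):
parts.price | sum_id
9 | 4
6 | 30
1 | 20
After ORDER BY (3 rows):
parts.price | sum_id
6 | 30
1 | 20
9 | 4

== RESULT ==
parts.price | sum_id
6 | 30
1 | 20
9 | 4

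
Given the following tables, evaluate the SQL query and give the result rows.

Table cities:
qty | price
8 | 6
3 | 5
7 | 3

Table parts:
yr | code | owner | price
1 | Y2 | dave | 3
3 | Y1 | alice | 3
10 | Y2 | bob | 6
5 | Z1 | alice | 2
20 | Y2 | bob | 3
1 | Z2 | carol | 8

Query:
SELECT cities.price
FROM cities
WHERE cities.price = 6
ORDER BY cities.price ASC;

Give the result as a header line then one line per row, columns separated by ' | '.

After WHERE (1 rows):
cities.qty | cities.price
8 | 6
After SELECT (1 rows):
cities.price
6
After ORDER BY (1 rows):
cities.price
6

== RESULT ==
cities.price
6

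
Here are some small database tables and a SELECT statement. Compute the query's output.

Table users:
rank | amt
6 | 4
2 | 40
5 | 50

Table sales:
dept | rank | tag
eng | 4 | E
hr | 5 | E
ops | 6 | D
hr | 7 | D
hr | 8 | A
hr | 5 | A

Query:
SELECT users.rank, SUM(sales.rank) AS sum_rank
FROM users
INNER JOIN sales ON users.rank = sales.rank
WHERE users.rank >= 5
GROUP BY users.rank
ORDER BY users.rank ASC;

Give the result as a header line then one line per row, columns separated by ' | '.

After JOIN sales (3 rows):
users.rank | users.amt | sales.dept | sales.rank | sales.tag
6 | 4 | ops | 6 | D
5 | 50 | hr | 5 | E
5 | 50 | hr | 5 | A
After WHERE (3 rows):
users.rank | users.amt | sales.dept | sales.rank | sales.tag
6 | 4 | ops | 6 | D
5 | 50 | hr | 5 | E
5 | 50 | hr | 5 | A
After GROUP BY (2 rows):
users.rank | sum_rank
6 | 6
5 | 10
After ORDER BY (2 rows):
users.rank | sum_rank
5 | 10
6 | 6

== RESULT ==
users.rank | sum_rank
5 | 10
6 | 6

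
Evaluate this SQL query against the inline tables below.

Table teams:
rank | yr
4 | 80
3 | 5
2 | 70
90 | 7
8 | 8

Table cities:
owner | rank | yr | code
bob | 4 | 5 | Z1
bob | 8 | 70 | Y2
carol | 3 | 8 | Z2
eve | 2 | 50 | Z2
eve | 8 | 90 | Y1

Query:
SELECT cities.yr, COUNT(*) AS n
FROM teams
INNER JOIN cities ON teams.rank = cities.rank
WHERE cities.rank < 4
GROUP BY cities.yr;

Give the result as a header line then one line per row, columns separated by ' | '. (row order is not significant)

After JOIN cities (5 rows):
teams.rank | teams.yr | cities.owner | cities.rank | cities.yr | cities.code
4 | 80 | bob | 4 | 5 | Z1
3 | 5 | carol | 3 | 8 | Z2
2 | 70 | eve | 2 | 50 | Z2
8 | 8 | bob | 8 | 70 | Y2
8 | 8 | eve | 8 | 90 | Y1
After WHERE (2 rows):
teams.rank | teams.yr | cities.owner | cities.rank | cities.yr | cities.code
3 | 5 | carol | 3 | 8 | Z2
2 | 70 | eve | 2 | 50 | Z2
After GROUP BY (2 rows):
cities.yr | n
8 | 1
50 | 1

== RESULT ==
cities.yr | n
8 | 1
50 | 1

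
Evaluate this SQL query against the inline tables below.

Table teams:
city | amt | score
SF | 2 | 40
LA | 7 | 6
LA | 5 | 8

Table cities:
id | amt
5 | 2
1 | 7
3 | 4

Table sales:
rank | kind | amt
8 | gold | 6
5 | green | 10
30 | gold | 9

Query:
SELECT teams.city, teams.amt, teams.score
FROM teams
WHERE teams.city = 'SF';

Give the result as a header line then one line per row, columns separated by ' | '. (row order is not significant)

After WHERE (1 rows):
teams.city | teams.amt | teams.score
SF | 2 | 40
After SELECT (1 rows):
teams.city | teams.amt | teams.score
SF | 2 | 40

== RESULT ==
teams.city | teams.amt | teams.score
SF | 2 | 40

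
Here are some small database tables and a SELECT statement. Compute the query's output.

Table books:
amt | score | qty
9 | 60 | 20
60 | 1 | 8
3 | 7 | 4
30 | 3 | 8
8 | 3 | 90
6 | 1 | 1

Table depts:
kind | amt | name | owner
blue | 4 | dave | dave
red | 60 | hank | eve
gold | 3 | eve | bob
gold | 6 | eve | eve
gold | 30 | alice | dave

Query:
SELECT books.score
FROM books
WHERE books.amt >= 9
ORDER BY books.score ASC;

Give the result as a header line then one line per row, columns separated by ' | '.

== RESULT ==
books.score
1
3
60

Derivation:
After WHERE (3 rows):
books.amt | books.score | books.qty
9 | 60 | 20
60 | 1 | 8
30 | 3 | 8
After SELECT (3 rows):
books.score
60
1
3
After ORDER BY (3 rows):
books.score
1
3
60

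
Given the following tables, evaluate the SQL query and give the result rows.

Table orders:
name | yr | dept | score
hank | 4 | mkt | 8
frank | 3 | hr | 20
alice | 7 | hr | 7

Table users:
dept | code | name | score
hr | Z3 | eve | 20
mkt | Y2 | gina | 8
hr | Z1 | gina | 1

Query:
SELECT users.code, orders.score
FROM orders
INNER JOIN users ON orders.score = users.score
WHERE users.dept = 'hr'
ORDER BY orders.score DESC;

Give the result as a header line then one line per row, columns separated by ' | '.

== RESULT ==
users.code | orders.score
Z3 | 20

Derivation:
After JOIN users (2 rows):
orders.name | orders.yr | orders.dept | orders.score | users.dept | users.code | users.name | users.score
hank | 4 | mkt | 8 | mkt | Y2 | gina | 8
frank | 3 | hr | 20 | hr | Z3 | eve | 20
After WHERE (1 rows):
orders.name | orders.yr | orders.dept | orders.score | users.dept | users.code | users.name | users.score
frank | 3 | hr | 20 | hr | Z3 | eve | 20
After SELECT (1 rows):
users.code | orders.score
Z3 | 20
After ORDER BY (1 rows):
users.code | orders.score
Z3 | 20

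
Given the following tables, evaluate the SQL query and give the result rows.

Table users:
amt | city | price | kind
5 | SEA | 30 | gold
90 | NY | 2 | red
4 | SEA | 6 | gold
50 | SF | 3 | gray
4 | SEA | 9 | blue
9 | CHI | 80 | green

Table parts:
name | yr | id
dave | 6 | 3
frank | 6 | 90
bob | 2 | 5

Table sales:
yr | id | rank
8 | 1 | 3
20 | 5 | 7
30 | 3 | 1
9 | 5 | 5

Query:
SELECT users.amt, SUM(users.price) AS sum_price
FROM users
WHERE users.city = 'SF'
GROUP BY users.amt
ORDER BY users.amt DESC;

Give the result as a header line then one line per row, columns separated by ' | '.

== RESULT ==
users.amt | sum_price
50 | 3

Derivation:
After WHERE (1 rows):
users.amt | users.city | users.price | users.kind
50 | SF | 3 | gray
After GROUP BY (1 rows):
users.amt | sum_price
50 | 3
After ORDER BY (1 rows):
users.amt | sum_price
50 | 3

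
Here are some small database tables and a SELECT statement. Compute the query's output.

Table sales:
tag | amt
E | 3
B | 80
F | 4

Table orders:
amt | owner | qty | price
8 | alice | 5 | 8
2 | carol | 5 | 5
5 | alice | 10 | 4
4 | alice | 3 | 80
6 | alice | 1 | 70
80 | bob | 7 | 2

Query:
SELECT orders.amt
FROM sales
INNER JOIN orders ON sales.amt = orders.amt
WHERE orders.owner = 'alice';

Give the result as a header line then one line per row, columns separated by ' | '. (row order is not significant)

== RESULT ==
orders.amt
4

Derivation:
After JOIN orders (2 rows):
sales.tag | sales.amt | orders.amt | orders.owner | orders.qty | orders.price
B | 80 | 80 | bob | 7 | 2
F | 4 | 4 | alice | 3 | 80
After WHERE (1 rows):
sales.tag | sales.amt | orders.amt | orders.owner | orders.qty | orders.price
F | 4 | 4 | alice | 3 | 80
After SELECT (1 rows):
orders.amt
4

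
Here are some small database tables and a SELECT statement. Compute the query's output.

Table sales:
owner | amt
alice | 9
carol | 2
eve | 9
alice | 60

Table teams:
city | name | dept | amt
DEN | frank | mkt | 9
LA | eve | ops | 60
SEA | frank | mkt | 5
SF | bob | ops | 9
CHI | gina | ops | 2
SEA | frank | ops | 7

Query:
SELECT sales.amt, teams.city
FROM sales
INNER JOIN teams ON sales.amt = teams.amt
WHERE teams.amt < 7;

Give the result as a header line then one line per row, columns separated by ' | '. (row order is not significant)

After JOIN teams (6 rows):
sales.owner | sales.amt | teams.city | teams.name | teams.dept | teams.amt
alice | 9 | DEN | frank | mkt | 9
alice | 9 | SF | bob | ops | 9
carol | 2 | CHI | gina | ops | 2
eve | 9 | DEN | frank | mkt | 9
eve | 9 | SF | bob | ops | 9
alice | 60 | LA | eve | ops | 60
After WHERE (1 rows):
sales.owner | sales.amt | teams.city | teams.name | teams.dept | teams.amt
carol | 2 | CHI | gina | ops | 2
After SELECT (1 rows):
sales.amt | teams.city
2 | CHI

== RESULT ==
sales.amt | teams.city
2 | CHI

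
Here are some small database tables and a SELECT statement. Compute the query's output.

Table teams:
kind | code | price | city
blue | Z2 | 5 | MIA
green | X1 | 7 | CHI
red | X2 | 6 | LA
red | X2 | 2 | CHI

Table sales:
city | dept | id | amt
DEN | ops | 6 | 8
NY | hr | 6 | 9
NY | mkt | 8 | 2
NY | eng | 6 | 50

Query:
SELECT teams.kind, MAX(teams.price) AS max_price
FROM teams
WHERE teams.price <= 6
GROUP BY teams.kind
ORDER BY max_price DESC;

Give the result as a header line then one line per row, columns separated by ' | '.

After WHERE (3 rows):
teams.kind | teams.code | teams.price | teams.city
blue | Z2 | 5 | MIA
red | X2 | 6 | LA
red | X2 | 2 | CHI
After GROUP BY (2 rows):
teams.kind | max_price
blue | 5
red | 6
After ORDER BY (2 rows):
teams.kind | max_price
red | 6
blue | 5

== RESULT ==
teams.kind | max_price
red | 6
blue | 5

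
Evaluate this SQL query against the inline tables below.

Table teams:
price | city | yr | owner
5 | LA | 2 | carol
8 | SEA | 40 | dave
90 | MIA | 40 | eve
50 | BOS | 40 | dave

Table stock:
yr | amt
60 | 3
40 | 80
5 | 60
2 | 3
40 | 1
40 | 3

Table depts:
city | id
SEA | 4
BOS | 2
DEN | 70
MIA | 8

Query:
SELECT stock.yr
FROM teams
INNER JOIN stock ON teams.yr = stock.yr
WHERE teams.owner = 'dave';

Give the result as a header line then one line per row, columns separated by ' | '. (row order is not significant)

After JOIN stock (10 rows):
teams.price | teams.city | teams.yr | teams.owner | stock.yr | stock.amt
5 | LA | 2 | carol | 2 | 3
8 | SEA | 40 | dave | 40 | 80
8 | SEA | 40 | dave | 40 | 1
8 | SEA | 40 | dave | 40 | 3
90 | MIA | 40 | eve | 40 | 80
90 | MIA | 40 | eve | 40 | 1
90 | MIA | 40 | eve | 40 | 3
50 | BOS | 40 | dave | 40 | 80
50 | BOS | 40 | dave | 40 | 1
50 | BOS | 40 | dave | 40 | 3
After WHERE (6 rows):
teams.price | teams.city | teams.yr | teams.owner | stock.yr | stock.amt
8 | SEA | 40 | dave | 40 | 80
8 | SEA | 40 | dave | 40 | 1
8 | SEA | 40 | dave | 40 | 3
50 | BOS | 40 | dave | 40 | 80
50 | BOS | 40 | dave | 40 | 1
50 | BOS | 40 | dave | 40 | 3
After SELECT (6 rows):
stock.yr
40
40
40
40
40
40

== RESULT ==
stock.yr
40
40
40
40
40
40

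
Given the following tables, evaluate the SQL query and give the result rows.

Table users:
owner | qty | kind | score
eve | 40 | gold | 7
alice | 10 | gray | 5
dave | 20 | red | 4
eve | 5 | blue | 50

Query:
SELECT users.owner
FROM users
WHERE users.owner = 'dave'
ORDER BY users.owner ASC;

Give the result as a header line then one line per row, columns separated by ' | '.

== RESULT ==
users.owner
dave

Derivation:
After WHERE (1 rows):
users.owner | users.qty | users.kind | users.score
dave | 20 | red | 4
After SELECT (1 rows):
users.owner
dave
After ORDER BY (1 rows):
users.owner
dave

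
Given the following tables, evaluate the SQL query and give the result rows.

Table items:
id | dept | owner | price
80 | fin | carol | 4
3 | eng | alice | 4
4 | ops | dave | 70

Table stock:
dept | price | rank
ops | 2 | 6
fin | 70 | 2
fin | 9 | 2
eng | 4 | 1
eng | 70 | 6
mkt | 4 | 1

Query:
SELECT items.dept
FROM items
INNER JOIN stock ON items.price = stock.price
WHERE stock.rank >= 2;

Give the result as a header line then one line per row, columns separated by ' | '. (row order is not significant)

After JOIN stock (6 rows):
items.id | items.dept | items.owner | items.price | stock.dept | stock.price | stock.rank
80 | fin | carol | 4 | eng | 4 | 1
80 | fin | carol | 4 | mkt | 4 | 1
3 | eng | alice | 4 | eng | 4 | 1
3 | eng | alice | 4 | mkt | 4 | 1
4 | ops | dave | 70 | fin | 70 | 2
4 | ops | dave | 70 | eng | 70 | 6
After WHERE (2 rows):
items.id | items.dept | items.owner | items.price | stock.dept | stock.price | stock.rank
4 | ops | dave | 70 | fin | 70 | 2
4 | ops | dave | 70 | eng | 70 | 6
After SELECT (2 rows):
items.dept
ops
ops

== RESULT ==
items.dept
ops
ops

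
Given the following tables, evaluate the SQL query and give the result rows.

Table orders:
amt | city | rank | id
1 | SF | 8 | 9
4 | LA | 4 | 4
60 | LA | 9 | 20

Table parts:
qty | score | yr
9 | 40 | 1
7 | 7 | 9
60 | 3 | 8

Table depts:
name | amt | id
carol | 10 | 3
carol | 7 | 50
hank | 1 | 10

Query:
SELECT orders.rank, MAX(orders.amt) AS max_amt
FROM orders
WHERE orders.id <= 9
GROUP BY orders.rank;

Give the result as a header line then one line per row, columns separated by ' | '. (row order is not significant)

After WHERE (2 rows):
orders.amt | orders.city | orders.rank | orders.id
1 | SF | 8 | 9
4 | LA | 4 | 4
After GROUP BY (2 rows):
orders.rank | max_amt
8 | 1
4 | 4

== RESULT ==
orders.rank | max_amt
8 | 1
4 | 4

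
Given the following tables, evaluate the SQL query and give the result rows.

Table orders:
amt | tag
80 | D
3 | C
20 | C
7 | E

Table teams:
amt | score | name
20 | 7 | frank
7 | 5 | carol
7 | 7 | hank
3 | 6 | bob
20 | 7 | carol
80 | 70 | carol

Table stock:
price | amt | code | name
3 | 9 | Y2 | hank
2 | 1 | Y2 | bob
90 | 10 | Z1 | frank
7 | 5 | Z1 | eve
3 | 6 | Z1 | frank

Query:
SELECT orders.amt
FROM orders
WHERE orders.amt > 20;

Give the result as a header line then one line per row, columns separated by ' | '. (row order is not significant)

After WHERE (1 rows):
orders.amt | orders.tag
80 | D
After SELECT (1 rows):
orders.amt
80

== RESULT ==
orders.amt
80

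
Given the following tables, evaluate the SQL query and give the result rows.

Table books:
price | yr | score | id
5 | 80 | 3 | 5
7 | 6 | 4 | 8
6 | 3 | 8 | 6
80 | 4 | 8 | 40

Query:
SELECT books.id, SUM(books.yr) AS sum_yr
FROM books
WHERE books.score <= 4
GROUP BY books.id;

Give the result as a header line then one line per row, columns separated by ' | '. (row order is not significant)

== RESULT ==
books.id | sum_yr
5 | 80
8 | 6

Derivation:
After WHERE (2 rows):
books.price | books.yr | books.score | books.id
5 | 80 | 3 | 5
7 | 6 | 4 | 8
After GROUP BY (2 rows):
books.id | sum_yr
5 | 80
8 | 6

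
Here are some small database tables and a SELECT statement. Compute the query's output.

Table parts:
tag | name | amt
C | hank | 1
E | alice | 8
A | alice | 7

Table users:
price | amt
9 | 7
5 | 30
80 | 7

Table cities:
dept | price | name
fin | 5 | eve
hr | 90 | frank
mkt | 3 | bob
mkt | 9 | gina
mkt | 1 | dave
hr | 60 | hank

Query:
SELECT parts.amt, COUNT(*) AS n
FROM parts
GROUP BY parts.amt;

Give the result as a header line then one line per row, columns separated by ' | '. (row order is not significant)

After GROUP BY (3 rows):
parts.amt | n
1 | 1
8 | 1
7 | 1

== RESULT ==
parts.amt | n
1 | 1
8 | 1
7 | 1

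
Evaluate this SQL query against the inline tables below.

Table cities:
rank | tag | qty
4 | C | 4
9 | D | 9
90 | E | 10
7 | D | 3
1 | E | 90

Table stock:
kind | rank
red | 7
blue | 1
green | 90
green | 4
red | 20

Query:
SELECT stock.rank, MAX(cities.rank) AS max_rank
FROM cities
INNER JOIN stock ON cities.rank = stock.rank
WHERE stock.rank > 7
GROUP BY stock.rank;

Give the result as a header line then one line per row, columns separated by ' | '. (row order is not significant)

After JOIN stock (4 rows):
cities.rank | cities.tag | cities.qty | stock.kind | stock.rank
4 | C | 4 | green | 4
90 | E | 10 | green | 90
7 | D | 3 | red | 7
1 | E | 90 | blue | 1
After WHERE (1 rows):
cities.rank | cities.tag | cities.qty | stock.kind | stock.rank
90 | E | 10 | green | 90
After GROUP BY (1 rows):
stock.rank | max_rank
90 | 90

== RESULT ==
stock.rank | max_rank
90 | 90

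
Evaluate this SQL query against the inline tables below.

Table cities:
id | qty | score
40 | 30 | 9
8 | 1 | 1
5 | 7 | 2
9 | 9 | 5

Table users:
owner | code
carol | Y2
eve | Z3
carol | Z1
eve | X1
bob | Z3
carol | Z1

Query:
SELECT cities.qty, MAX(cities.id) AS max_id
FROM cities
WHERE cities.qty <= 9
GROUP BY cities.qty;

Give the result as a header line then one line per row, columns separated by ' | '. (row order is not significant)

After WHERE (3 rows):
cities.id | cities.qty | cities.score
8 | 1 | 1
5 | 7 | 2
9 | 9 | 5
After GROUP BY (3 rows):
cities.qty | max_id
1 | 8
7 | 5
9 | 9

== RESULT ==
cities.qty | max_id
1 | 8
7 | 5
9 | 9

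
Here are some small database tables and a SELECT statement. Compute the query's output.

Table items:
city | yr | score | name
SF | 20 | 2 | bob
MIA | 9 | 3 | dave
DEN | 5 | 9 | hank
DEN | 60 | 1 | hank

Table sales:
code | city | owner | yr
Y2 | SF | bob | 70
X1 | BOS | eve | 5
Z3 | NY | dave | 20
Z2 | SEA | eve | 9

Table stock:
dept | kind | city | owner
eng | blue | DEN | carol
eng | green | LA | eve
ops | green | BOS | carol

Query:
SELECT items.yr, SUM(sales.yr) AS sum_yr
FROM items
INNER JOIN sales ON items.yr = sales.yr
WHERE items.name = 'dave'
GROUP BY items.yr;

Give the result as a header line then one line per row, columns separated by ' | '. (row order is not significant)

After JOIN sales (3 rows):
items.city | items.yr | items.score | items.name | sales.code | sales.city | sales.owner | sales.yr
SF | 20 | 2 | bob | Z3 | NY | dave | 20
MIA | 9 | 3 | dave | Z2 | SEA | eve | 9
DEN | 5 | 9 | hank | X1 | BOS | eve | 5
After WHERE (1 rows):
items.city | items.yr | items.score | items.name | sales.code | sales.city | sales.owner | sales.yr
MIA | 9 | 3 | dave | Z2 | SEA | eve | 9
After GROUP BY (1 rows):
items.yr | sum_yr
9 | 9

== RESULT ==
items.yr | sum_yr
9 | 9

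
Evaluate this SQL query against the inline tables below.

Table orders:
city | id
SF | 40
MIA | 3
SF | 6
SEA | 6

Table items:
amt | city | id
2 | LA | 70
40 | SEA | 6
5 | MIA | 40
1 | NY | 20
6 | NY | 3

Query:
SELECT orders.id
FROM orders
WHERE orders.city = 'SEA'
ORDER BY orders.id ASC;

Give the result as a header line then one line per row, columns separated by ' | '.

== RESULT ==
orders.id
6

Derivation:
After WHERE (1 rows):
orders.city | orders.id
SEA | 6
After SELECT (1 rows):
orders.id
6
After ORDER BY (1 rows):
orders.id
6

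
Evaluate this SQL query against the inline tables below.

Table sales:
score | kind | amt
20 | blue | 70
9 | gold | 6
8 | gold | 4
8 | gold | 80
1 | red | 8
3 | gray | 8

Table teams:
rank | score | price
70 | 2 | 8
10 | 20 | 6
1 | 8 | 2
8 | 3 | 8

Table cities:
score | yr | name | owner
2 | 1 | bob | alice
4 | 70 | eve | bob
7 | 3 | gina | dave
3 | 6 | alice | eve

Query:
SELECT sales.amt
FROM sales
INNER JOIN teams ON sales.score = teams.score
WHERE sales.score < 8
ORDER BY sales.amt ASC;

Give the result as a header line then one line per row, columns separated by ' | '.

== RESULT ==
sales.amt
8

Derivation:
After JOIN teams (4 rows):
sales.score | sales.kind | sales.amt | teams.rank | teams.score | teams.price
20 | blue | 70 | 10 | 20 | 6
8 | gold | 4 | 1 | 8 | 2
8 | gold | 80 | 1 | 8 | 2
3 | gray | 8 | 8 | 3 | 8
After WHERE (1 rows):
sales.score | sales.kind | sales.amt | teams.rank | teams.score | teams.price
3 | gray | 8 | 8 | 3 | 8
After SELECT (1 rows):
sales.amt
8
After ORDER BY (1 rows):
sales.amt
8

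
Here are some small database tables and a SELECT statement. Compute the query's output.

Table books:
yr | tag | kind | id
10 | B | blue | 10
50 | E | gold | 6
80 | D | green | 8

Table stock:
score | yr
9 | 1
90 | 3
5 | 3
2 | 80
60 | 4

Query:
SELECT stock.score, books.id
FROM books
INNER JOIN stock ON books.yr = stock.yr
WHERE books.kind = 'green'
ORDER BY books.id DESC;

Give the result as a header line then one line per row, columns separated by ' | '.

After JOIN stock (1 rows):
books.yr | books.tag | books.kind | books.id | stock.score | stock.yr
80 | D | green | 8 | 2 | 80
After WHERE (1 rows):
books.yr | books.tag | books.kind | books.id | stock.score | stock.yr
80 | D | green | 8 | 2 | 80
After SELECT (1 rows):
stock.score | books.id
2 | 8
After ORDER BY (1 rows):
stock.score | books.id
2 | 8

== RESULT ==
stock.score | books.id
2 | 8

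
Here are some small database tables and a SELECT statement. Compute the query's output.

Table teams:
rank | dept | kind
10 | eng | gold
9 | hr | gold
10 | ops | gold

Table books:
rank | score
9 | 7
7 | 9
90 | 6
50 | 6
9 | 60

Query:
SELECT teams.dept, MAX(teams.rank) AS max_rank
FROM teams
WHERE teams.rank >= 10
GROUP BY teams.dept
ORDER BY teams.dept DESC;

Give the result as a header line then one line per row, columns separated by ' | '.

== RESULT ==
teams.dept | max_rank
ops | 10
eng | 10

Derivation:
After WHERE (2 rows):
teams.rank | teams.dept | teams.kind
10 | eng | gold
10 | ops | gold
After GROUP BY (2 rows):
teams.dept | max_rank
eng | 10
ops | 10
After ORDER BY (2 rows):
teams.dept | max_rank
ops | 10
eng | 10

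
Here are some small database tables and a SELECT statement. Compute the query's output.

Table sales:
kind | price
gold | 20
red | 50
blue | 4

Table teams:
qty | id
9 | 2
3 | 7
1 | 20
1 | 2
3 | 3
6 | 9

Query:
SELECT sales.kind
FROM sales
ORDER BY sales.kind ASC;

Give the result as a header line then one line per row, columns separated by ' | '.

After SELECT (3 rows):
sales.kind
gold
red
blue
After ORDER BY (3 rows):
sales.kind
blue
gold
red

== RESULT ==
sales.kind
blue
gold
red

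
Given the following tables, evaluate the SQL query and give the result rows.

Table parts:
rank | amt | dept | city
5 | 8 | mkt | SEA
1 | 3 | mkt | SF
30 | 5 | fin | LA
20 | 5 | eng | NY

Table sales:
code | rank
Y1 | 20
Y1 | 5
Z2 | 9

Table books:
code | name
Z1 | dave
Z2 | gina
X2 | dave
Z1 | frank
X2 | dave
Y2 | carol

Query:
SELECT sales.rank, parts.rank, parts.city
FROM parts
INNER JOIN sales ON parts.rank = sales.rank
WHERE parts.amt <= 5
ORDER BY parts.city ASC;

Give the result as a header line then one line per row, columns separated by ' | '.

== RESULT ==
sales.rank | parts.rank | parts.city
20 | 20 | NY

Derivation:
After JOIN sales (2 rows):
parts.rank | parts.amt | parts.dept | parts.city | sales.code | sales.rank
5 | 8 | mkt | SEA | Y1 | 5
20 | 5 | eng | NY | Y1 | 20
After WHERE (1 rows):
parts.rank | parts.amt | parts.dept | parts.city | sales.code | sales.rank
20 | 5 | eng | NY | Y1 | 20
After SELECT (1 rows):
sales.rank | parts.rank | parts.city
20 | 20 | NY
After ORDER BY (1 rows):
sales.rank | parts.rank | parts.city
20 | 20 | NY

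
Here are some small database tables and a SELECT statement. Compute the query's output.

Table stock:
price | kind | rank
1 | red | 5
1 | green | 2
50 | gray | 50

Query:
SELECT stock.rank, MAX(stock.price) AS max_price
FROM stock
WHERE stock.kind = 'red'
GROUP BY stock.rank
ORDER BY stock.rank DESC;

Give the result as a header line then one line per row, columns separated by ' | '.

After WHERE (1 rows):
stock.price | stock.kind | stock.rank
1 | red | 5
After GROUP BY (1 rows):
stock.rank | max_price
5 | 1
After ORDER BY (1 rows):
stock.rank | max_price
5 | 1

== RESULT ==
stock.rank | max_price
5 | 1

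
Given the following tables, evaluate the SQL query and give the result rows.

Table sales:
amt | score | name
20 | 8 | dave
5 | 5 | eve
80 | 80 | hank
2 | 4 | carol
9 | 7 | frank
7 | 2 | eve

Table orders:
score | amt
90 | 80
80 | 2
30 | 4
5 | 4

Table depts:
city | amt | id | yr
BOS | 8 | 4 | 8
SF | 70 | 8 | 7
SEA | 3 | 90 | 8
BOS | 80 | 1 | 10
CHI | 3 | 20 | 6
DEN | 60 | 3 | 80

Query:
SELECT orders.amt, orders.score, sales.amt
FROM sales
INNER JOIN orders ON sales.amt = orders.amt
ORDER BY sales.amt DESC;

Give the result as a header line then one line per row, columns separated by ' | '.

== RESULT ==
orders.amt | orders.score | sales.amt
80 | 90 | 80
2 | 80 | 2

Derivation:
After JOIN orders (2 rows):
sales.amt | sales.score | sales.name | orders.score | orders.amt
80 | 80 | hank | 90 | 80
2 | 4 | carol | 80 | 2
After SELECT (2 rows):
orders.amt | orders.score | sales.amt
80 | 90 | 80
2 | 80 | 2
After ORDER BY (2 rows):
orders.amt | orders.score | sales.amt
80 | 90 | 80
2 | 80 | 2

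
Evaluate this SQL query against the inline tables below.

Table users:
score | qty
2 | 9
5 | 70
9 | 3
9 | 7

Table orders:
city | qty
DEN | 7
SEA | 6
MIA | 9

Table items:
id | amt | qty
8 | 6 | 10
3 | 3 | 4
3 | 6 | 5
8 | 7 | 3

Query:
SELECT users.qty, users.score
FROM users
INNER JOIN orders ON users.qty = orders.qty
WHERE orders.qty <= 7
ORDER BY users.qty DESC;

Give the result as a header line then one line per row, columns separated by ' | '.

After JOIN orders (2 rows):
users.score | users.qty | orders.city | orders.qty
2 | 9 | MIA | 9
9 | 7 | DEN | 7
After WHERE (1 rows):
users.score | users.qty | orders.city | orders.qty
9 | 7 | DEN | 7
After SELECT (1 rows):
users.qty | users.score
7 | 9
After ORDER BY (1 rows):
users.qty | users.score
7 | 9

== RESULT ==
users.qty | users.score
7 | 9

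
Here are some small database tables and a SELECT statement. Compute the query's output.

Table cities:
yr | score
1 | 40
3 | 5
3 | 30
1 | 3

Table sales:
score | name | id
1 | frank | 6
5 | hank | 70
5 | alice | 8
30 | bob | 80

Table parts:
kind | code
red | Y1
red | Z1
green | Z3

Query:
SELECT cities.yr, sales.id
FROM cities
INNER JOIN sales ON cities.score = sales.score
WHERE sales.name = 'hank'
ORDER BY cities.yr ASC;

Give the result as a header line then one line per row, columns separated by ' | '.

== RESULT ==
cities.yr | sales.id
3 | 70

Derivation:
After JOIN sales (3 rows):
cities.yr | cities.score | sales.score | sales.name | sales.id
3 | 5 | 5 | hank | 70
3 | 5 | 5 | alice | 8
3 | 30 | 30 | bob | 80
After WHERE (1 rows):
cities.yr | cities.score | sales.score | sales.name | sales.id
3 | 5 | 5 | hank | 70
After SELECT (1 rows):
cities.yr | sales.id
3 | 70
After ORDER BY (1 rows):
cities.yr | sales.id
3 | 70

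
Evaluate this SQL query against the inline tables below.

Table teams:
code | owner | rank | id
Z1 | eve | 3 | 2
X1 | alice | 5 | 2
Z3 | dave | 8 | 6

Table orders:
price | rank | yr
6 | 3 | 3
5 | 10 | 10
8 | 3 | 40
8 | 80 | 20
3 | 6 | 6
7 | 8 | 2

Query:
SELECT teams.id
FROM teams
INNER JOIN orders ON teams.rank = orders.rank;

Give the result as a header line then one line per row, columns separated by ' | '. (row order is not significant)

== RESULT ==
teams.id
2
2
6

Derivation:
After JOIN orders (3 rows):
teams.code | teams.owner | teams.rank | teams.id | orders.price | orders.rank | orders.yr
Z1 | eve | 3 | 2 | 6 | 3 | 3
Z1 | eve | 3 | 2 | 8 | 3 | 40
Z3 | dave | 8 | 6 | 7 | 8 | 2
After SELECT (3 rows):
teams.id
2
2
6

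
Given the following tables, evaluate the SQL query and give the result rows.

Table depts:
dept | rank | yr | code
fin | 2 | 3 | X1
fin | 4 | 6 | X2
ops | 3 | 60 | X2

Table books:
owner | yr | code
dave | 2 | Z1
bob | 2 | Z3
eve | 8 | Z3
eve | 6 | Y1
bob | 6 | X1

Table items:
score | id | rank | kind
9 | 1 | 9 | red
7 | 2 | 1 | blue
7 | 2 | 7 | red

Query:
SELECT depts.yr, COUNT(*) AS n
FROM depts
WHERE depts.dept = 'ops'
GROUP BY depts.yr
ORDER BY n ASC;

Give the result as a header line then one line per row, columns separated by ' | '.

== RESULT ==
depts.yr | n
60 | 1

Derivation:
After WHERE (1 rows):
depts.dept | depts.rank | depts.yr | depts.code
ops | 3 | 60 | X2
After GROUP BY (1 rows):
depts.yr | n
60 | 1
After ORDER BY (1 rows):
depts.yr | n
60 | 1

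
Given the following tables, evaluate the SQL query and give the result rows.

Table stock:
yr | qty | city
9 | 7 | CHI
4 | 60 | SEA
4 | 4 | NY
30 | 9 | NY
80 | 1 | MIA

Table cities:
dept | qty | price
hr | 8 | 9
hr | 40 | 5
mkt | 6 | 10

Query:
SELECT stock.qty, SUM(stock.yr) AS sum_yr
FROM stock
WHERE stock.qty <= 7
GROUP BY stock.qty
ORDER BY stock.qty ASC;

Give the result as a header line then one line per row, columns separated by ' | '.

After WHERE (3 rows):
stock.yr | stock.qty | stock.city
9 | 7 | CHI
4 | 4 | NY
80 | 1 | MIA
After GROUP BY (3 rows):
stock.qty | sum_yr
7 | 9
4 | 4
1 | 80
After ORDER BY (3 rows):
stock.qty | sum_yr
1 | 80
4 | 4
7 | 9

== RESULT ==
stock.qty | sum_yr
1 | 80
4 | 4
7 | 9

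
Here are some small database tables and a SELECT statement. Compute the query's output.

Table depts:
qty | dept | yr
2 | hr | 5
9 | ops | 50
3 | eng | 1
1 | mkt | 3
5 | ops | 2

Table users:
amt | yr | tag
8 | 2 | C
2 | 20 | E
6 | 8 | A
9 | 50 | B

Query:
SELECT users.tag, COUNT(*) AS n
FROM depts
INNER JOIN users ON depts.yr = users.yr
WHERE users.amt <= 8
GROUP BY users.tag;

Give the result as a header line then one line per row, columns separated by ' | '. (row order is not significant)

== RESULT ==
users.tag | n
C | 1

Derivation:
After JOIN users (2 rows):
depts.qty | depts.dept | depts.yr | users.amt | users.yr | users.tag
9 | ops | 50 | 9 | 50 | B
5 | ops | 2 | 8 | 2 | C
After WHERE (1 rows):
depts.qty | depts.dept | depts.yr | users.amt | users.yr | users.tag
5 | ops | 2 | 8 | 2 | C
After GROUP BY (1 rows):
users.tag | n
C | 1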